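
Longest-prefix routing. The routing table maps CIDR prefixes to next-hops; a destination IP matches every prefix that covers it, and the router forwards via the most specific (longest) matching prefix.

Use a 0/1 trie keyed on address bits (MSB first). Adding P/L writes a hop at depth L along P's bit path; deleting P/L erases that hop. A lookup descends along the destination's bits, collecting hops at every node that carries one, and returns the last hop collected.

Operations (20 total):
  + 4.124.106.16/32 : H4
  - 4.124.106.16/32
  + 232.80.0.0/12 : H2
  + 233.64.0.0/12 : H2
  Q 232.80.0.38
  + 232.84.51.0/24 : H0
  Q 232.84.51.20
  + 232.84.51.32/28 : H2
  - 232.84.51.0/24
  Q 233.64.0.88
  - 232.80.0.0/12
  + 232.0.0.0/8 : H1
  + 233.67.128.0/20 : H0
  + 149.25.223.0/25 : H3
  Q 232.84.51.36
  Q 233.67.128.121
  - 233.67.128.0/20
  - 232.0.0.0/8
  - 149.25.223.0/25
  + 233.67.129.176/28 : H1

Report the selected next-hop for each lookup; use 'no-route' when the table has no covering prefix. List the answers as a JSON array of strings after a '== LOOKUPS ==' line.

Apply in order:
  add 4.124.106.16/32 -> H4 at depth 32
  - 4.124.106.16/32 clear@32
  add 232.80.0.0/12 -> H2 at depth 12
  add 233.64.0.0/12 -> H2 at depth 12
  Q 232.80.0.38: descend 111010000101 ; hops seen [H2] ; pick H2
  add 232.84.51.0/24 -> H0 at depth 24
  Q 232.84.51.20: descend 111010000101010000110011 ; hops seen [H2,H0] ; pick H0
  add 232.84.51.32/28 -> H2 at depth 28
  - 232.84.51.0/24 clear@24
  Q 233.64.0.88: descend 111010010100 ; hops seen [H2] ; pick H2
  - 232.80.0.0/12 clear@12
  add 232.0.0.0/8 -> H1 at depth 8
  add 233.67.128.0/20 -> H0 at depth 20
  add 149.25.223.0/25 -> H3 at depth 25
  Q 232.84.51.36: descend 1110100001010100001100110010 ; hops seen [H1,H2] ; pick H2
  Q 233.67.128.121: descend 11101001010000111000 ; hops seen [H2,H0] ; pick H0
  - 233.67.128.0/20 clear@20
  - 232.0.0.0/8 clear@8
  - 149.25.223.0/25 clear@25
  add 233.67.129.176/28 -> H1 at depth 28

== LOOKUPS ==
["H2","H0","H2","H2","H0"]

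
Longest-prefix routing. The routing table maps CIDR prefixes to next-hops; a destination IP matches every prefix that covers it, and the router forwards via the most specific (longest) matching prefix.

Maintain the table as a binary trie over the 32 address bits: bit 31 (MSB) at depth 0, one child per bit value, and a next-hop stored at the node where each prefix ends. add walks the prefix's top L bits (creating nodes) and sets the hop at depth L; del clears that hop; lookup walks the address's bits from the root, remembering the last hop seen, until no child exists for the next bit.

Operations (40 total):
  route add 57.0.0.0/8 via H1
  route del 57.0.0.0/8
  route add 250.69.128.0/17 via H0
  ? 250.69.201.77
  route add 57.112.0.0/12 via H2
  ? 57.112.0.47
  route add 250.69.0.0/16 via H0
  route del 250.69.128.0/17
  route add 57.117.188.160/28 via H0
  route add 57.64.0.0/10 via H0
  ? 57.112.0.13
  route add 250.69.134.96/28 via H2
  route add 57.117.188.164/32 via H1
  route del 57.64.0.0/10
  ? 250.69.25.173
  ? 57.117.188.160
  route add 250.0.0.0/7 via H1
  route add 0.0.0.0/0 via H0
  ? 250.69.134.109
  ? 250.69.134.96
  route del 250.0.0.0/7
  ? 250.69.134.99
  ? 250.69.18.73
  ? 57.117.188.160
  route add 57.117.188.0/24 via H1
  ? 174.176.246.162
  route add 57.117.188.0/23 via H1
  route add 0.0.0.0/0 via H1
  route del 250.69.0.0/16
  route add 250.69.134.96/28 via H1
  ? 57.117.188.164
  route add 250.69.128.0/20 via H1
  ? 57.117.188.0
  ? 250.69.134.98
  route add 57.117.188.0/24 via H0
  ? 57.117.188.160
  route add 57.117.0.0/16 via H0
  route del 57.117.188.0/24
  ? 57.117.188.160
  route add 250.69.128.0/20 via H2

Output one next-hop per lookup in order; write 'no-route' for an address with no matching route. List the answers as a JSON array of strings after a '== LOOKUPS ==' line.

Process each operation:
  add 57.0.0.0/8 -> H1 at depth 8
  - 57.0.0.0/8 clear@8
  add 250.69.128.0/17 -> H0 at depth 17
  ? 250.69.201.77  path d0:-→d1:-→d2:-→d3:-→d4:-→d5:-→d6:-→d7:-→d8:-→d9:-→d10:-→d11:-→d12:-→d13:-→d14:-→d15:-→d16:-→d17:H0  best=H0
  add 57.112.0.0/12 -> H2 at depth 12
  ? 57.112.0.47  path d0:-→d1:-→d2:-→d3:-→d4:-→d5:-→d6:-→d7:-→d8:-→d9:-→d10:-→d11:-→d12:H2  best=H2
  add 250.69.0.0/16 -> H0 at depth 16
  - 250.69.128.0/17 clear@17
  add 57.117.188.160/28 -> H0 at depth 28
  add 57.64.0.0/10 -> H0 at depth 10
  ? 57.112.0.13  path d0:-→d1:-→d2:-→d3:-→d4:-→d5:-→d6:-→d7:-→d8:-→d9:-→d10:H0→d11:-→d12:H2→d13:-  best=H2
  add 250.69.134.96/28 -> H2 at depth 28
  add 57.117.188.164/32 -> H1 at depth 32
  - 57.64.0.0/10 clear@10
  ? 250.69.25.173  path d0:-→d1:-→d2:-→d3:-→d4:-→d5:-→d6:-→d7:-→d8:-→d9:-→d10:-→d11:-→d12:-→d13:-→d14:-→d15:-→d16:H0  best=H0
  ? 57.117.188.160  path d0:-→d1:-→d2:-→d3:-→d4:-→d5:-→d6:-→d7:-→d8:-→d9:-→d10:-→d11:-→d12:H2→d13:-→d14:-→d15:-→d16:-→d17:-→d18:-→d19:-→d20:-→d21:-→d22:-→d23:-→d24:-→d25:-→d26:-→d27:-→d28:H0→d29:-  best=H0
  add 250.0.0.0/7 -> H1 at depth 7
  add 0.0.0.0/0 -> H0 at depth 0
  ? 250.69.134.109  path d0:H0→d1:-→d2:-→d3:-→d4:-→d5:-→d6:-→d7:H1→d8:-→d9:-→d10:-→d11:-→d12:-→d13:-→d14:-→d15:-→d16:H0→d17:-→d18:-→d19:-→d20:-→d21:-→d22:-→d23:-→d24:-→d25:-→d26:-→d27:-→d28:H2  best=H2
  ? 250.69.134.96  path d0:H0→d1:-→d2:-→d3:-→d4:-→d5:-→d6:-→d7:H1→d8:-→d9:-→d10:-→d11:-→d12:-→d13:-→d14:-→d15:-→d16:H0→d17:-→d18:-→d19:-→d20:-→d21:-→d22:-→d23:-→d24:-→d25:-→d26:-→d27:-→d28:H2  best=H2
  - 250.0.0.0/7 clear@7
  ? 250.69.134.99  path d0:H0→d1:-→d2:-→d3:-→d4:-→d5:-→d6:-→d7:-→d8:-→d9:-→d10:-→d11:-→d12:-→d13:-→d14:-→d15:-→d16:H0→d17:-→d18:-→d19:-→d20:-→d21:-→d22:-→d23:-→d24:-→d25:-→d26:-→d27:-→d28:H2  best=H2
  ? 250.69.18.73  path d0:H0→d1:-→d2:-→d3:-→d4:-→d5:-→d6:-→d7:-→d8:-→d9:-→d10:-→d11:-→d12:-→d13:-→d14:-→d15:-→d16:H0  best=H0
  ? 57.117.188.160  path d0:H0→d1:-→d2:-→d3:-→d4:-→d5:-→d6:-→d7:-→d8:-→d9:-→d10:-→d11:-→d12:H2→d13:-→d14:-→d15:-→d16:-→d17:-→d18:-→d19:-→d20:-→d21:-→d22:-→d23:-→d24:-→d25:-→d26:-→d27:-→d28:H0→d29:-  best=H0
  add 57.117.188.0/24 -> H1 at depth 24
  ? 174.176.246.162  path d0:H0→d1:-  best=H0
  add 57.117.188.0/23 -> H1 at depth 23
  add 0.0.0.0/0 -> H1 at depth 0
  - 250.69.0.0/16 clear@16
  add 250.69.134.96/28 -> H1 at depth 28
  ? 57.117.188.164  path d0:H1→d1:-→d2:-→d3:-→d4:-→d5:-→d6:-→d7:-→d8:-→d9:-→d10:-→d11:-→d12:H2→d13:-→d14:-→d15:-→d16:-→d17:-→d18:-→d19:-→d20:-→d21:-→d22:-→d23:H1→d24:H1→d25:-→d26:-→d27:-→d28:H0→d29:-→d30:-→d31:-→d32:H1  best=H1
  add 250.69.128.0/20 -> H1 at depth 20
  ? 57.117.188.0  path d0:H1→d1:-→d2:-→d3:-→d4:-→d5:-→d6:-→d7:-→d8:-→d9:-→d10:-→d11:-→d12:H2→d13:-→d14:-→d15:-→d16:-→d17:-→d18:-→d19:-→d20:-→d21:-→d22:-→d23:H1→d24:H1  best=H1
  ? 250.69.134.98  path d0:H1→d1:-→d2:-→d3:-→d4:-→d5:-→d6:-→d7:-→d8:-→d9:-→d10:-→d11:-→d12:-→d13:-→d14:-→d15:-→d16:-→d17:-→d18:-→d19:-→d20:H1→d21:-→d22:-→d23:-→d24:-→d25:-→d26:-→d27:-→d28:H1  best=H1
  add 57.117.188.0/24 -> H0 at depth 24
  ? 57.117.188.160  path d0:H1→d1:-→d2:-→d3:-→d4:-→d5:-→d6:-→d7:-→d8:-→d9:-→d10:-→d11:-→d12:H2→d13:-→d14:-→d15:-→d16:-→d17:-→d18:-→d19:-→d20:-→d21:-→d22:-→d23:H1→d24:H0→d25:-→d26:-→d27:-→d28:H0→d29:-  best=H0
  add 57.117.0.0/16 -> H0 at depth 16
  - 57.117.188.0/24 clear@24
  ? 57.117.188.160  path d0:H1→d1:-→d2:-→d3:-→d4:-→d5:-→d6:-→d7:-→d8:-→d9:-→d10:-→d11:-→d12:H2→d13:-→d14:-→d15:-→d16:H0→d17:-→d18:-→d19:-→d20:-→d21:-→d22:-→d23:H1→d24:-→d25:-→d26:-→d27:-→d28:H0→d29:-  best=H0
  add 250.69.128.0/20 -> H2 at depth 20

== LOOKUPS ==
["H0","H2","H2","H0","H0","H2","H2","H2","H0","H0","H0","H1","H1","H1","H0","H0"]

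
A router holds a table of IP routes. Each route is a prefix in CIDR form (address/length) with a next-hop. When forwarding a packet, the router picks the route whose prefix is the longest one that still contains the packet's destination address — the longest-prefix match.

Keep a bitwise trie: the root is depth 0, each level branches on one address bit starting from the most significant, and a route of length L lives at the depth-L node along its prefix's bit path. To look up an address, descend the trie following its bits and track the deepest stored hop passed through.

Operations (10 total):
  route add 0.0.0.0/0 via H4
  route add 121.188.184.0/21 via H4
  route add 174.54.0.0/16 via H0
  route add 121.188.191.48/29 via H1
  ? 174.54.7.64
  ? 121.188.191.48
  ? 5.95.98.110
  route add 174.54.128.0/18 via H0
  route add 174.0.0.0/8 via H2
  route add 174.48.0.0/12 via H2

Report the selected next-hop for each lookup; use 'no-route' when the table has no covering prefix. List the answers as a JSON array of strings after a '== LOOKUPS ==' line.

Trace:
  add 0.0.0.0/0 -> H4 at depth 0
  add 121.188.184.0/21 -> H4 at depth 21
  add 174.54.0.0/16 -> H0 at depth 16
  add 121.188.191.48/29 -> H1 at depth 29
  lookup 174.54.7.64: bits 1010111000110110 walk d0:H4→d1:-→d2:-→d3:-→d4:-→d5:-→d6:-→d7:-→d8:-→d9:-→d10:-→d11:-→d12:-→d13:-→d14:-→d15:-→d16:H0 -> H0
  lookup 121.188.191.48: bits 01111001101111001011111100110 walk d0:H4→d1:-→d2:-→d3:-→d4:-→d5:-→d6:-→d7:-→d8:-→d9:-→d10:-→d11:-→d12:-→d13:-→d14:-→d15:-→d16:-→d17:-→d18:-→d19:-→d20:-→d21:H4→d22:-→d23:-→d24:-→d25:-→d26:-→d27:-→d28:-→d29:H1 -> H1
  lookup 5.95.98.110: bits 0 walk d0:H4→d1:- -> H4
  add 174.54.128.0/18 -> H0 at depth 18
  add 174.0.0.0/8 -> H2 at depth 8
  add 174.48.0.0/12 -> H2 at depth 12

== LOOKUPS ==
["H0","H1","H4"]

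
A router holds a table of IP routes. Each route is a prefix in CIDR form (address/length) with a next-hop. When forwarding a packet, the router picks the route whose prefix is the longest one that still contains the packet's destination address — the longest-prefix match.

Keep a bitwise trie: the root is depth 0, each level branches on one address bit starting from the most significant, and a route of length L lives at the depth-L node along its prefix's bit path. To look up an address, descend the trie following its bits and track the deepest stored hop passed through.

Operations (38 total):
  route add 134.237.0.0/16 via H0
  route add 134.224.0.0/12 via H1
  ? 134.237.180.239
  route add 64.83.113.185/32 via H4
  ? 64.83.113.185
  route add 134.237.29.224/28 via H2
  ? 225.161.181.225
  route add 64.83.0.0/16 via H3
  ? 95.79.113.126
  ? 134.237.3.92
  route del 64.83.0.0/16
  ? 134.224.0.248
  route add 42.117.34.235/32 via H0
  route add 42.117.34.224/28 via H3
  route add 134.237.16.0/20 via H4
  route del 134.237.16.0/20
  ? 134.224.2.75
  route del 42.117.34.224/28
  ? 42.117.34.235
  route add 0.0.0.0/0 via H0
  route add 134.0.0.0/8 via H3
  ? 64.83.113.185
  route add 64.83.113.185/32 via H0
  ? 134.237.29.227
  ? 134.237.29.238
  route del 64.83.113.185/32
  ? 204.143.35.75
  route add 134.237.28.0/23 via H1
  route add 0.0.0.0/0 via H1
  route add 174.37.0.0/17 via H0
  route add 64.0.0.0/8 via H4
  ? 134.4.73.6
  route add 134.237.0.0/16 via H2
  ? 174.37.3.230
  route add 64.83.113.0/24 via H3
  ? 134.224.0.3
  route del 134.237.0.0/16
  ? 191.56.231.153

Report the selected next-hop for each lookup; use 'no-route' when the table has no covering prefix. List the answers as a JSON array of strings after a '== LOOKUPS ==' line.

Apply in order:
  + 134.237.0.0/16 (H0) depth=16
  + 134.224.0.0/12 (H1) depth=12
  Q 134.237.180.239: descend 1000011011101101 ; hops seen [H1,H0] ; pick H0
  + 64.83.113.185/32 (H4) depth=32
  Q 64.83.113.185: descend 01000000010100110111000110111001 ; hops seen [H4] ; pick H4
  + 134.237.29.224/28 (H2) depth=28
  Q 225.161.181.225: descend 1 ; hops seen [∅] ; pick no-route
  + 64.83.0.0/16 (H3) depth=16
  Q 95.79.113.126: descend 010 ; hops seen [∅] ; pick no-route
  Q 134.237.3.92: descend 1000011011101101000 ; hops seen [H1,H0] ; pick H0
  del 64.83.0.0/16 (clear depth 16)
  Q 134.224.0.248: descend 100001101110 ; hops seen [H1] ; pick H1
  + 42.117.34.235/32 (H0) depth=32
  + 42.117.34.224/28 (H3) depth=28
  + 134.237.16.0/20 (H4) depth=20
  del 134.237.16.0/20 (clear depth 20)
  Q 134.224.2.75: descend 100001101110 ; hops seen [H1] ; pick H1
  del 42.117.34.224/28 (clear depth 28)
  Q 42.117.34.235: descend 00101010011101010010001011101011 ; hops seen [H0] ; pick H0
  + 0.0.0.0/0 (H0) depth=0
  + 134.0.0.0/8 (H3) depth=8
  Q 64.83.113.185: descend 01000000010100110111000110111001 ; hops seen [H0,H4] ; pick H4
  + 64.83.113.185/32 (H0) depth=32
  Q 134.237.29.227: descend 1000011011101101000111011110 ; hops seen [H0,H3,H1,H0,H2] ; pick H2
  Q 134.237.29.238: descend 1000011011101101000111011110 ; hops seen [H0,H3,H1,H0,H2] ; pick H2
  del 64.83.113.185/32 (clear depth 32)
  Q 204.143.35.75: descend 1 ; hops seen [H0] ; pick H0
  + 134.237.28.0/23 (H1) depth=23
  + 0.0.0.0/0 (H1) depth=0
  + 174.37.0.0/17 (H0) depth=17
  + 64.0.0.0/8 (H4) depth=8
  Q 134.4.73.6: descend 10000110 ; hops seen [H1,H3] ; pick H3
  + 134.237.0.0/16 (H2) depth=16
  Q 174.37.3.230: descend 10101110001001010 ; hops seen [H1,H0] ; pick H0
  + 64.83.113.0/24 (H3) depth=24
  Q 134.224.0.3: descend 100001101110 ; hops seen [H1,H3,H1] ; pick H1
  del 134.237.0.0/16 (clear depth 16)
  Q 191.56.231.153: descend 101 ; hops seen [H1] ; pick H1

== LOOKUPS ==
["H0","H4","no-route","no-route","H0","H1","H1","H0","H4","H2","H2","H0","H3","H0","H1","H1"]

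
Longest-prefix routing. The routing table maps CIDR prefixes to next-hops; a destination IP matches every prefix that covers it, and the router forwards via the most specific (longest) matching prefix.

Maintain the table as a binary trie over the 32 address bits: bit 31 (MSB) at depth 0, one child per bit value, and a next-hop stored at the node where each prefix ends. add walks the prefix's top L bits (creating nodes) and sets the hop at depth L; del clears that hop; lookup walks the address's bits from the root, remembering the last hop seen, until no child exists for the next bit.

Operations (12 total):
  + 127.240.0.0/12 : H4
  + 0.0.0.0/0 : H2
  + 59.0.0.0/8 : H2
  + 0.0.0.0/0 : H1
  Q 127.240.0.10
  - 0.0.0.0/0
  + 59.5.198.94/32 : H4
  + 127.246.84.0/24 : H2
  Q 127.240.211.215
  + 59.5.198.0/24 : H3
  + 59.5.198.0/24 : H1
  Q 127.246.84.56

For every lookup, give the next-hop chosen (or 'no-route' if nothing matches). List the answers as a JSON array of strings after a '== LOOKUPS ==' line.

Apply in order:
  add 127.240.0.0/12 -> H4 at depth 12
  add 0.0.0.0/0 -> H2 at depth 0
  add 59.0.0.0/8 -> H2 at depth 8
  add 0.0.0.0/0 -> H1 at depth 0
  ? 127.240.0.10  path d0:H1→d1:-→d2:-→d3:-→d4:-→d5:-→d6:-→d7:-→d8:-→d9:-→d10:-→d11:-→d12:H4  best=H4
  - 0.0.0.0/0 clear@0
  add 59.5.198.94/32 -> H4 at depth 32
  add 127.246.84.0/24 -> H2 at depth 24
  ? 127.240.211.215  path d0:-→d1:-→d2:-→d3:-→d4:-→d5:-→d6:-→d7:-→d8:-→d9:-→d10:-→d11:-→d12:H4→d13:-  best=H4
  add 59.5.198.0/24 -> H3 at depth 24
  add 59.5.198.0/24 -> H1 at depth 24
  ? 127.246.84.56  path d0:-→d1:-→d2:-→d3:-→d4:-→d5:-→d6:-→d7:-→d8:-→d9:-→d10:-→d11:-→d12:H4→d13:-→d14:-→d15:-→d16:-→d17:-→d18:-→d19:-→d20:-→d21:-→d22:-→d23:-→d24:H2  best=H2

== LOOKUPS ==
["H4","H4","H2"]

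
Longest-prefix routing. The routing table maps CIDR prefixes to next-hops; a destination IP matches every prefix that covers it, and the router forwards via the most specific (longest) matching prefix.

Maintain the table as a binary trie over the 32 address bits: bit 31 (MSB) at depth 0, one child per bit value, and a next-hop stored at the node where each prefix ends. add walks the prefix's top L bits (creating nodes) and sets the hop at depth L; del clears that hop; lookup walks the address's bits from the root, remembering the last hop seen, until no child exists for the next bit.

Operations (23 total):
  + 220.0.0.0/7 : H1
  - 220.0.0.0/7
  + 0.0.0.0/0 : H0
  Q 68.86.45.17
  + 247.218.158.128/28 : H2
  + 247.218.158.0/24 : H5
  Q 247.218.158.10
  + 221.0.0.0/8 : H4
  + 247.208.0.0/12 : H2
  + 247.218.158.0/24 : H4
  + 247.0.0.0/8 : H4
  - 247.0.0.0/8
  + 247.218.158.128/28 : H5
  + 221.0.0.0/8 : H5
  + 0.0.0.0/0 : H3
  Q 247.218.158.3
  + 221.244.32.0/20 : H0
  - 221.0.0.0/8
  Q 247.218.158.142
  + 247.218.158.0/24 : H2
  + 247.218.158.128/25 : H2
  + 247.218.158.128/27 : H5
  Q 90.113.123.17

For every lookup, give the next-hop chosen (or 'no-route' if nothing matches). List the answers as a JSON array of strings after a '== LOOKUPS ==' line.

Process each operation:
  add 220.0.0.0/7 -> H1 at depth 7
  - 220.0.0.0/7 clear@7
  add 0.0.0.0/0 -> H0 at depth 0
  lookup 68.86.45.17: bits ε walk d0:H0 -> H0
  add 247.218.158.128/28 -> H2 at depth 28
  add 247.218.158.0/24 -> H5 at depth 24
  lookup 247.218.158.10: bits 111101111101101010011110 walk d0:H0→d1:-→d2:-→d3:-→d4:-→d5:-→d6:-→d7:-→d8:-→d9:-→d10:-→d11:-→d12:-→d13:-→d14:-→d15:-→d16:-→d17:-→d18:-→d19:-→d20:-→d21:-→d22:-→d23:-→d24:H5 -> H5
  add 221.0.0.0/8 -> H4 at depth 8
  add 247.208.0.0/12 -> H2 at depth 12
  add 247.218.158.0/24 -> H4 at depth 24
  add 247.0.0.0/8 -> H4 at depth 8
  - 247.0.0.0/8 clear@8
  add 247.218.158.128/28 -> H5 at depth 28
  add 221.0.0.0/8 -> H5 at depth 8
  add 0.0.0.0/0 -> H3 at depth 0
  lookup 247.218.158.3: bits 111101111101101010011110 walk d0:H3→d1:-→d2:-→d3:-→d4:-→d5:-→d6:-→d7:-→d8:-→d9:-→d10:-→d11:-→d12:H2→d13:-→d14:-→d15:-→d16:-→d17:-→d18:-→d19:-→d20:-→d21:-→d22:-→d23:-→d24:H4 -> H4
  add 221.244.32.0/20 -> H0 at depth 20
  - 221.0.0.0/8 clear@8
  lookup 247.218.158.142: bits 1111011111011010100111101000 walk d0:H3→d1:-→d2:-→d3:-→d4:-→d5:-→d6:-→d7:-→d8:-→d9:-→d10:-→d11:-→d12:H2→d13:-→d14:-→d15:-→d16:-→d17:-→d18:-→d19:-→d20:-→d21:-→d22:-→d23:-→d24:H4→d25:-→d26:-→d27:-→d28:H5 -> H5
  add 247.218.158.0/24 -> H2 at depth 24
  add 247.218.158.128/25 -> H2 at depth 25
  add 247.218.158.128/27 -> H5 at depth 27
  lookup 90.113.123.17: bits ε walk d0:H3 -> H3

== LOOKUPS ==
["H0","H5","H4","H5","H3"]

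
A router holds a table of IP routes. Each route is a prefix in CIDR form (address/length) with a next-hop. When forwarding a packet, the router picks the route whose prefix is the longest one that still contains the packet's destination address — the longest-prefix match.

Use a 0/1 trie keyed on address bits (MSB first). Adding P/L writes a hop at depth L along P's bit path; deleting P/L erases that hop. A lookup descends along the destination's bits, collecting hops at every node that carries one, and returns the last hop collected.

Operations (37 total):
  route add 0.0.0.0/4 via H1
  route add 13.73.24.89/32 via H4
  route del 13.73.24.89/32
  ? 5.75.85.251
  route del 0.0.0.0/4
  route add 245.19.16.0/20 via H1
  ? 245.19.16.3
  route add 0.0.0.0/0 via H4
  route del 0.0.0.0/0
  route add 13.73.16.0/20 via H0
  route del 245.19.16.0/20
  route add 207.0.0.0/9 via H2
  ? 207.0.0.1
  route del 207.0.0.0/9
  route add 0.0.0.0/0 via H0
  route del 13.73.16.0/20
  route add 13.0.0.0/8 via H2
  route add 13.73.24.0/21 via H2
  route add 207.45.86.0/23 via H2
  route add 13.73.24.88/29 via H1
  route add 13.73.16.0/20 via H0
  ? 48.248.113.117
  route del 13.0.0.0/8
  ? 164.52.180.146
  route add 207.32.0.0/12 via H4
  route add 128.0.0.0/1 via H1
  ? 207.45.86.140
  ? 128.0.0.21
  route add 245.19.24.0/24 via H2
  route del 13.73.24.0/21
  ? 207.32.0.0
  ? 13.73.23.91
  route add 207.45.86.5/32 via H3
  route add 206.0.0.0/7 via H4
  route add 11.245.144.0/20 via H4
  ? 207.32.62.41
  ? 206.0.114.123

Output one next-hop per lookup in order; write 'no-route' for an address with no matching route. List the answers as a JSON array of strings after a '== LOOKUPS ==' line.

Process each operation:
  + 0.0.0.0/4 (H1) depth=4
  + 13.73.24.89/32 (H4) depth=32
  del 13.73.24.89/32 (clear depth 32)
  lookup 5.75.85.251: bits 0000 walk d0:-→d1:-→d2:-→d3:-→d4:H1 -> H1
  del 0.0.0.0/4 (clear depth 4)
  + 245.19.16.0/20 (H1) depth=20
  lookup 245.19.16.3: bits 11110101000100110001 walk d0:-→d1:-→d2:-→d3:-→d4:-→d5:-→d6:-→d7:-→d8:-→d9:-→d10:-→d11:-→d12:-→d13:-→d14:-→d15:-→d16:-→d17:-→d18:-→d19:-→d20:H1 -> H1
  + 0.0.0.0/0 (H4) depth=0
  del 0.0.0.0/0 (clear depth 0)
  + 13.73.16.0/20 (H0) depth=20
  del 245.19.16.0/20 (clear depth 20)
  + 207.0.0.0/9 (H2) depth=9
  lookup 207.0.0.1: bits 110011110 walk d0:-→d1:-→d2:-→d3:-→d4:-→d5:-→d6:-→d7:-→d8:-→d9:H2 -> H2
  del 207.0.0.0/9 (clear depth 9)
  + 0.0.0.0/0 (H0) depth=0
  del 13.73.16.0/20 (clear depth 20)
  + 13.0.0.0/8 (H2) depth=8
  + 13.73.24.0/21 (H2) depth=21
  + 207.45.86.0/23 (H2) depth=23
  + 13.73.24.88/29 (H1) depth=29
  + 13.73.16.0/20 (H0) depth=20
  lookup 48.248.113.117: bits 00 walk d0:H0→d1:-→d2:- -> H0
  del 13.0.0.0/8 (clear depth 8)
  lookup 164.52.180.146: bits 1 walk d0:H0→d1:- -> H0
  + 207.32.0.0/12 (H4) depth=12
  + 128.0.0.0/1 (H1) depth=1
  lookup 207.45.86.140: bits 11001111001011010101011 walk d0:H0→d1:H1→d2:-→d3:-→d4:-→d5:-→d6:-→d7:-→d8:-→d9:-→d10:-→d11:-→d12:H4→d13:-→d14:-→d15:-→d16:-→d17:-→d18:-→d19:-→d20:-→d21:-→d22:-→d23:H2 -> H2
  lookup 128.0.0.21: bits 1 walk d0:H0→d1:H1 -> H1
  + 245.19.24.0/24 (H2) depth=24
  del 13.73.24.0/21 (clear depth 21)
  lookup 207.32.0.0: bits 110011110010 walk d0:H0→d1:H1→d2:-→d3:-→d4:-→d5:-→d6:-→d7:-→d8:-→d9:-→d10:-→d11:-→d12:H4 -> H4
  lookup 13.73.23.91: bits 00001101010010010001 walk d0:H0→d1:-→d2:-→d3:-→d4:-→d5:-→d6:-→d7:-→d8:-→d9:-→d10:-→d11:-→d12:-→d13:-→d14:-→d15:-→d16:-→d17:-→d18:-→d19:-→d20:H0 -> H0
  + 207.45.86.5/32 (H3) depth=32
  + 206.0.0.0/7 (H4) depth=7
  + 11.245.144.0/20 (H4) depth=20
  lookup 207.32.62.41: bits 110011110010 walk d0:H0→d1:H1→d2:-→d3:-→d4:-→d5:-→d6:-→d7:H4→d8:-→d9:-→d10:-→d11:-→d12:H4 -> H4
  lookup 206.0.114.123: bits 1100111 walk d0:H0→d1:H1→d2:-→d3:-→d4:-→d5:-→d6:-→d7:H4 -> H4

== LOOKUPS ==
["H1","H1","H2","H0","H0","H2","H1","H4","H0","H4","H4"]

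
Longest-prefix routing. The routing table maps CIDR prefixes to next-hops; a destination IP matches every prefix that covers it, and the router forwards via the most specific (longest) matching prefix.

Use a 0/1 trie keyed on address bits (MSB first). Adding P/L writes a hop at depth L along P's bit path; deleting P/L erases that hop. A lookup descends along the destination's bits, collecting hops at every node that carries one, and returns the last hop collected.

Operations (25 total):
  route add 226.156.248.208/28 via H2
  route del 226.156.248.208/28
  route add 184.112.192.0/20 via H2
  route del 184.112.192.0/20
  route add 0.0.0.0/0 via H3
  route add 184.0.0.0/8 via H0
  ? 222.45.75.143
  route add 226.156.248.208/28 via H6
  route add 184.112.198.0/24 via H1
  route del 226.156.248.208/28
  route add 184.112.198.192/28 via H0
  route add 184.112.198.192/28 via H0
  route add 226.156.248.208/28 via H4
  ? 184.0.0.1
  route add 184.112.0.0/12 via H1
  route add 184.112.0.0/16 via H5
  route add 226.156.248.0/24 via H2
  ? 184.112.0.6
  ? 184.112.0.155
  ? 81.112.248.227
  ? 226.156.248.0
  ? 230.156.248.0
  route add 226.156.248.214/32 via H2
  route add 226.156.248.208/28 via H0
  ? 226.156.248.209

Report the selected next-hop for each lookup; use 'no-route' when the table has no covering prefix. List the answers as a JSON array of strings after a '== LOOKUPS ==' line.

Apply in order:
  + 226.156.248.208/28 (H2) depth=28
  - 226.156.248.208/28 clear@28
  + 184.112.192.0/20 (H2) depth=20
  - 184.112.192.0/20 clear@20
  + 0.0.0.0/0 (H3) depth=0
  + 184.0.0.0/8 (H0) depth=8
  Q 222.45.75.143: descend 11 ; hops seen [H3] ; pick H3
  + 226.156.248.208/28 (H6) depth=28
  + 184.112.198.0/24 (H1) depth=24
  - 226.156.248.208/28 clear@28
  + 184.112.198.192/28 (H0) depth=28
  + 184.112.198.192/28 (H0) depth=28
  + 226.156.248.208/28 (H4) depth=28
  Q 184.0.0.1: descend 101110000 ; hops seen [H3,H0] ; pick H0
  + 184.112.0.0/12 (H1) depth=12
  + 184.112.0.0/16 (H5) depth=16
  + 226.156.248.0/24 (H2) depth=24
  Q 184.112.0.6: descend 1011100001110000 ; hops seen [H3,H0,H1,H5] ; pick H5
  Q 184.112.0.155: descend 1011100001110000 ; hops seen [H3,H0,H1,H5] ; pick H5
  Q 81.112.248.227: descend ε ; hops seen [H3] ; pick H3
  Q 226.156.248.0: descend 111000101001110011111000 ; hops seen [H3,H2] ; pick H2
  Q 230.156.248.0: descend 11100 ; hops seen [H3] ; pick H3
  + 226.156.248.214/32 (H2) depth=32
  + 226.156.248.208/28 (H0) depth=28
  Q 226.156.248.209: descend 11100010100111001111100011010 ; hops seen [H3,H2,H0] ; pick H0

== LOOKUPS ==
["H3","H0","H5","H5","H3","H2","H3","H0"]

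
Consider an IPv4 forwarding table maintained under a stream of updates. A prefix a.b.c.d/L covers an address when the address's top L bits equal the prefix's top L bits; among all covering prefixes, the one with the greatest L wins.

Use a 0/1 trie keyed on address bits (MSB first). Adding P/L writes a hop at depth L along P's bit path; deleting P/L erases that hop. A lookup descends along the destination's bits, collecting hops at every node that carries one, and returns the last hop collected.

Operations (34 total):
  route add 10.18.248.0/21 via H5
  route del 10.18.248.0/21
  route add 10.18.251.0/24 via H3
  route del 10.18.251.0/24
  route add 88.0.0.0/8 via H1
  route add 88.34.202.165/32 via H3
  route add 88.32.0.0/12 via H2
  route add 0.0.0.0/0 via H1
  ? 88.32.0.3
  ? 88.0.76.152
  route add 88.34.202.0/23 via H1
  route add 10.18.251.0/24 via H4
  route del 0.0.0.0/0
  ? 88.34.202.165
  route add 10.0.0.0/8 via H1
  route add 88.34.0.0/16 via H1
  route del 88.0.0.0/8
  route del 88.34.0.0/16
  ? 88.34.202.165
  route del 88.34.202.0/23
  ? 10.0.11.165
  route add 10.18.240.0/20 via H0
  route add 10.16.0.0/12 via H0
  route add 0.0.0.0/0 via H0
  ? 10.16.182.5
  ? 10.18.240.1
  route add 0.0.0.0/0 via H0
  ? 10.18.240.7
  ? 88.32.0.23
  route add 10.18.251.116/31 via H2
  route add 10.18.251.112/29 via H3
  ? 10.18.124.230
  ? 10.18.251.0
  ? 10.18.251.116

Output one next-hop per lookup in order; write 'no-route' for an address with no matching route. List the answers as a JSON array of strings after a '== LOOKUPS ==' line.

Trace:
  + 10.18.248.0/21 (H5) depth=21
  del 10.18.248.0/21 (clear depth 21)
  + 10.18.251.0/24 (H3) depth=24
  del 10.18.251.0/24 (clear depth 24)
  + 88.0.0.0/8 (H1) depth=8
  + 88.34.202.165/32 (H3) depth=32
  + 88.32.0.0/12 (H2) depth=12
  + 0.0.0.0/0 (H1) depth=0
  ? 88.32.0.3  path d0:H1→d1:-→d2:-→d3:-→d4:-→d5:-→d6:-→d7:-→d8:H1→d9:-→d10:-→d11:-→d12:H2→d13:-→d14:-  best=H2
  ? 88.0.76.152  path d0:H1→d1:-→d2:-→d3:-→d4:-→d5:-→d6:-→d7:-→d8:H1→d9:-→d10:-  best=H1
  + 88.34.202.0/23 (H1) depth=23
  + 10.18.251.0/24 (H4) depth=24
  del 0.0.0.0/0 (clear depth 0)
  ? 88.34.202.165  path d0:-→d1:-→d2:-→d3:-→d4:-→d5:-→d6:-→d7:-→d8:H1→d9:-→d10:-→d11:-→d12:H2→d13:-→d14:-→d15:-→d16:-→d17:-→d18:-→d19:-→d20:-→d21:-→d22:-→d23:H1→d24:-→d25:-→d26:-→d27:-→d28:-→d29:-→d30:-→d31:-→d32:H3  best=H3
  + 10.0.0.0/8 (H1) depth=8
  + 88.34.0.0/16 (H1) depth=16
  del 88.0.0.0/8 (clear depth 8)
  del 88.34.0.0/16 (clear depth 16)
  ? 88.34.202.165  path d0:-→d1:-→d2:-→d3:-→d4:-→d5:-→d6:-→d7:-→d8:-→d9:-→d10:-→d11:-→d12:H2→d13:-→d14:-→d15:-→d16:-→d17:-→d18:-→d19:-→d20:-→d21:-→d22:-→d23:H1→d24:-→d25:-→d26:-→d27:-→d28:-→d29:-→d30:-→d31:-→d32:H3  best=H3
  del 88.34.202.0/23 (clear depth 23)
  ? 10.0.11.165  path d0:-→d1:-→d2:-→d3:-→d4:-→d5:-→d6:-→d7:-→d8:H1→d9:-→d10:-→d11:-  best=H1
  + 10.18.240.0/20 (H0) depth=20
  + 10.16.0.0/12 (H0) depth=12
  + 0.0.0.0/0 (H0) depth=0
  ? 10.16.182.5  path d0:H0→d1:-→d2:-→d3:-→d4:-→d5:-→d6:-→d7:-→d8:H1→d9:-→d10:-→d11:-→d12:H0→d13:-→d14:-  best=H0
  ? 10.18.240.1  path d0:H0→d1:-→d2:-→d3:-→d4:-→d5:-→d6:-→d7:-→d8:H1→d9:-→d10:-→d11:-→d12:H0→d13:-→d14:-→d15:-→d16:-→d17:-→d18:-→d19:-→d20:H0  best=H0
  + 0.0.0.0/0 (H0) depth=0
  ? 10.18.240.7  path d0:H0→d1:-→d2:-→d3:-→d4:-→d5:-→d6:-→d7:-→d8:H1→d9:-→d10:-→d11:-→d12:H0→d13:-→d14:-→d15:-→d16:-→d17:-→d18:-→d19:-→d20:H0  best=H0
  ? 88.32.0.23  path d0:H0→d1:-→d2:-→d3:-→d4:-→d5:-→d6:-→d7:-→d8:-→d9:-→d10:-→d11:-→d12:H2→d13:-→d14:-  best=H2
  + 10.18.251.116/31 (H2) depth=31
  + 10.18.251.112/29 (H3) depth=29
  ? 10.18.124.230  path d0:H0→d1:-→d2:-→d3:-→d4:-→d5:-→d6:-→d7:-→d8:H1→d9:-→d10:-→d11:-→d12:H0→d13:-→d14:-→d15:-→d16:-  best=H0
  ? 10.18.251.0  path d0:H0→d1:-→d2:-→d3:-→d4:-→d5:-→d6:-→d7:-→d8:H1→d9:-→d10:-→d11:-→d12:H0→d13:-→d14:-→d15:-→d16:-→d17:-→d18:-→d19:-→d20:H0→d21:-→d22:-→d23:-→d24:H4→d25:-  best=H4
  ? 10.18.251.116  path d0:H0→d1:-→d2:-→d3:-→d4:-→d5:-→d6:-→d7:-→d8:H1→d9:-→d10:-→d11:-→d12:H0→d13:-→d14:-→d15:-→d16:-→d17:-→d18:-→d19:-→d20:H0→d21:-→d22:-→d23:-→d24:H4→d25:-→d26:-→d27:-→d28:-→d29:H3→d30:-→d31:H2  best=H2

== LOOKUPS ==
["H2","H1","H3","H3","H1","H0","H0","H0","H2","H0","H4","H2"]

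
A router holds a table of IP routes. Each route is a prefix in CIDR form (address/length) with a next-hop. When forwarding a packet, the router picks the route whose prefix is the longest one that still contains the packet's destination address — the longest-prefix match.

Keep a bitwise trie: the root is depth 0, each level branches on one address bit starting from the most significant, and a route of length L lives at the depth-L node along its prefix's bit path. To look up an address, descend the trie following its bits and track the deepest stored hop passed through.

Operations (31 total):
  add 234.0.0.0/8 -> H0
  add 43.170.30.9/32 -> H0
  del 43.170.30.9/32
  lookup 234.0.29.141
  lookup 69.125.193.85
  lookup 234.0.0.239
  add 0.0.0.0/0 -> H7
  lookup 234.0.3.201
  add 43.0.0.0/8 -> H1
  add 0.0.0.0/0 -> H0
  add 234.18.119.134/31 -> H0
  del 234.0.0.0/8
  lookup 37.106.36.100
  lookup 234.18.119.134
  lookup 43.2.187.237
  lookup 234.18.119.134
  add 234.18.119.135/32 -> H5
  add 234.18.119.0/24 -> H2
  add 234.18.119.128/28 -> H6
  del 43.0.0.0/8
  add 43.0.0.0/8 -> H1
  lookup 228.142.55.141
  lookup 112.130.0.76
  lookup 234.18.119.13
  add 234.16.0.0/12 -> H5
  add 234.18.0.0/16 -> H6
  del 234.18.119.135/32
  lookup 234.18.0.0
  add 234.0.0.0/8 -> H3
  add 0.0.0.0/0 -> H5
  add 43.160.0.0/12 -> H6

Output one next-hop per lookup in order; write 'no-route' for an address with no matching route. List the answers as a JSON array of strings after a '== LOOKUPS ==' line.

Apply in order:
  add 234.0.0.0/8 -> H0 at depth 8
  add 43.170.30.9/32 -> H0 at depth 32
  del 43.170.30.9/32 (clear depth 32)
  ? 234.0.29.141  path d0:-→d1:-→d2:-→d3:-→d4:-→d5:-→d6:-→d7:-→d8:H0  best=H0
  ? 69.125.193.85  path d0:-→d1:-  best=no-route
  ? 234.0.0.239  path d0:-→d1:-→d2:-→d3:-→d4:-→d5:-→d6:-→d7:-→d8:H0  best=H0
  add 0.0.0.0/0 -> H7 at depth 0
  ? 234.0.3.201  path d0:H7→d1:-→d2:-→d3:-→d4:-→d5:-→d6:-→d7:-→d8:H0  best=H0
  add 43.0.0.0/8 -> H1 at depth 8
  add 0.0.0.0/0 -> H0 at depth 0
  add 234.18.119.134/31 -> H0 at depth 31
  del 234.0.0.0/8 (clear depth 8)
  ? 37.106.36.100  path d0:H0→d1:-→d2:-→d3:-→d4:-  best=H0
  ? 234.18.119.134  path d0:H0→d1:-→d2:-→d3:-→d4:-→d5:-→d6:-→d7:-→d8:-→d9:-→d10:-→d11:-→d12:-→d13:-→d14:-→d15:-→d16:-→d17:-→d18:-→d19:-→d20:-→d21:-→d22:-→d23:-→d24:-→d25:-→d26:-→d27:-→d28:-→d29:-→d30:-→d31:H0  best=H0
  ? 43.2.187.237  path d0:H0→d1:-→d2:-→d3:-→d4:-→d5:-→d6:-→d7:-→d8:H1  best=H1
  ? 234.18.119.134  path d0:H0→d1:-→d2:-→d3:-→d4:-→d5:-→d6:-→d7:-→d8:-→d9:-→d10:-→d11:-→d12:-→d13:-→d14:-→d15:-→d16:-→d17:-→d18:-→d19:-→d20:-→d21:-→d22:-→d23:-→d24:-→d25:-→d26:-→d27:-→d28:-→d29:-→d30:-→d31:H0  best=H0
  add 234.18.119.135/32 -> H5 at depth 32
  add 234.18.119.0/24 -> H2 at depth 24
  add 234.18.119.128/28 -> H6 at depth 28
  del 43.0.0.0/8 (clear depth 8)
  add 43.0.0.0/8 -> H1 at depth 8
  ? 228.142.55.141  path d0:H0→d1:-→d2:-→d3:-→d4:-  best=H0
  ? 112.130.0.76  path d0:H0→d1:-  best=H0
  ? 234.18.119.13  path d0:H0→d1:-→d2:-→d3:-→d4:-→d5:-→d6:-→d7:-→d8:-→d9:-→d10:-→d11:-→d12:-→d13:-→d14:-→d15:-→d16:-→d17:-→d18:-→d19:-→d20:-→d21:-→d22:-→d23:-→d24:H2  best=H2
  add 234.16.0.0/12 -> H5 at depth 12
  add 234.18.0.0/16 -> H6 at depth 16
  del 234.18.119.135/32 (clear depth 32)
  ? 234.18.0.0  path d0:H0→d1:-→d2:-→d3:-→d4:-→d5:-→d6:-→d7:-→d8:-→d9:-→d10:-→d11:-→d12:H5→d13:-→d14:-→d15:-→d16:H6→d17:-  best=H6
  add 234.0.0.0/8 -> H3 at depth 8
  add 0.0.0.0/0 -> H5 at depth 0
  add 43.160.0.0/12 -> H6 at depth 12

== LOOKUPS ==
["H0","no-route","H0","H0","H0","H0","H1","H0","H0","H0","H2","H6"]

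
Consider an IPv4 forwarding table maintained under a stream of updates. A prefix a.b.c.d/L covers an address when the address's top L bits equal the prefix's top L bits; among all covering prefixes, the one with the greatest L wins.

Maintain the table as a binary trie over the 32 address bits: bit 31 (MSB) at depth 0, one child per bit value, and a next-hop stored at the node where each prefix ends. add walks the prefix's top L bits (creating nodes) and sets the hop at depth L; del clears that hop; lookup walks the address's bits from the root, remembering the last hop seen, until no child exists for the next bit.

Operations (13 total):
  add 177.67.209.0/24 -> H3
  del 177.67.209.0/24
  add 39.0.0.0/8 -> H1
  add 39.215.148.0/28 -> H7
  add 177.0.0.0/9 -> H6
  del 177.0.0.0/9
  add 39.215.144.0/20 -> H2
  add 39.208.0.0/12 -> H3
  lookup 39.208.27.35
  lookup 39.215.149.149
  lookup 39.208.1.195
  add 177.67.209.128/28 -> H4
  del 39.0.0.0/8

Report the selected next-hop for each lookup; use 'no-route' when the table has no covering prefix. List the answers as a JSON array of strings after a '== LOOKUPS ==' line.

Trace:
  + 177.67.209.0/24 (H3) depth=24
  - 177.67.209.0/24 clear@24
  + 39.0.0.0/8 (H1) depth=8
  + 39.215.148.0/28 (H7) depth=28
  + 177.0.0.0/9 (H6) depth=9
  - 177.0.0.0/9 clear@9
  + 39.215.144.0/20 (H2) depth=20
  + 39.208.0.0/12 (H3) depth=12
  ? 39.208.27.35  path d0:-→d1:-→d2:-→d3:-→d4:-→d5:-→d6:-→d7:-→d8:H1→d9:-→d10:-→d11:-→d12:H3→d13:-  best=H3
  ? 39.215.149.149  path d0:-→d1:-→d2:-→d3:-→d4:-→d5:-→d6:-→d7:-→d8:H1→d9:-→d10:-→d11:-→d12:H3→d13:-→d14:-→d15:-→d16:-→d17:-→d18:-→d19:-→d20:H2→d21:-→d22:-→d23:-  best=H2
  ? 39.208.1.195  path d0:-→d1:-→d2:-→d3:-→d4:-→d5:-→d6:-→d7:-→d8:H1→d9:-→d10:-→d11:-→d12:H3→d13:-  best=H3
  + 177.67.209.128/28 (H4) depth=28
  - 39.0.0.0/8 clear@8

== LOOKUPS ==
["H3","H2","H3"]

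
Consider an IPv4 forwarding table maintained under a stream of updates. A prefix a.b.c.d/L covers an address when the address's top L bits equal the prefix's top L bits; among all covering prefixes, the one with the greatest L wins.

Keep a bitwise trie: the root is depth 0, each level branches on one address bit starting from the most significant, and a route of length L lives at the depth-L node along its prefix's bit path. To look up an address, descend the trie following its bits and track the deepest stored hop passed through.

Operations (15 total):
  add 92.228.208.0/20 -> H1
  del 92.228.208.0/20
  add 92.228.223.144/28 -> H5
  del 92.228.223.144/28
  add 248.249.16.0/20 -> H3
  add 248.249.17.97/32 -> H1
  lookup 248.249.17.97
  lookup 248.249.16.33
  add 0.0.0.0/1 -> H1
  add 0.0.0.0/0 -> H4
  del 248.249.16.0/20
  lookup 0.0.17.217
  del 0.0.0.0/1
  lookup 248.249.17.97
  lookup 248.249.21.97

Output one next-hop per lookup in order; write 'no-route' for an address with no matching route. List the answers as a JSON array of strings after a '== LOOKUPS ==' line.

Apply in order:
  add 92.228.208.0/20 -> H1 at depth 20
  del 92.228.208.0/20 (clear depth 20)
  add 92.228.223.144/28 -> H5 at depth 28
  del 92.228.223.144/28 (clear depth 28)
  add 248.249.16.0/20 -> H3 at depth 20
  add 248.249.17.97/32 -> H1 at depth 32
  lookup 248.249.17.97: bits 11111000111110010001000101100001 walk d0:-→d1:-→d2:-→d3:-→d4:-→d5:-→d6:-→d7:-→d8:-→d9:-→d10:-→d11:-→d12:-→d13:-→d14:-→d15:-→d16:-→d17:-→d18:-→d19:-→d20:H3→d21:-→d22:-→d23:-→d24:-→d25:-→d26:-→d27:-→d28:-→d29:-→d30:-→d31:-→d32:H1 -> H1
  lookup 248.249.16.33: bits 11111000111110010001000 walk d0:-→d1:-→d2:-→d3:-→d4:-→d5:-→d6:-→d7:-→d8:-→d9:-→d10:-→d11:-→d12:-→d13:-→d14:-→d15:-→d16:-→d17:-→d18:-→d19:-→d20:H3→d21:-→d22:-→d23:- -> H3
  add 0.0.0.0/1 -> H1 at depth 1
  add 0.0.0.0/0 -> H4 at depth 0
  del 248.249.16.0/20 (clear depth 20)
  lookup 0.0.17.217: bits 0 walk d0:H4→d1:H1 -> H1
  del 0.0.0.0/1 (clear depth 1)
  lookup 248.249.17.97: bits 11111000111110010001000101100001 walk d0:H4→d1:-→d2:-→d3:-→d4:-→d5:-→d6:-→d7:-→d8:-→d9:-→d10:-→d11:-→d12:-→d13:-→d14:-→d15:-→d16:-→d17:-→d18:-→d19:-→d20:-→d21:-→d22:-→d23:-→d24:-→d25:-→d26:-→d27:-→d28:-→d29:-→d30:-→d31:-→d32:H1 -> H1
  lookup 248.249.21.97: bits 111110001111100100010 walk d0:H4→d1:-→d2:-→d3:-→d4:-→d5:-→d6:-→d7:-→d8:-→d9:-→d10:-→d11:-→d12:-→d13:-→d14:-→d15:-→d16:-→d17:-→d18:-→d19:-→d20:-→d21:- -> H4

== LOOKUPS ==
["H1","H3","H1","H1","H4"]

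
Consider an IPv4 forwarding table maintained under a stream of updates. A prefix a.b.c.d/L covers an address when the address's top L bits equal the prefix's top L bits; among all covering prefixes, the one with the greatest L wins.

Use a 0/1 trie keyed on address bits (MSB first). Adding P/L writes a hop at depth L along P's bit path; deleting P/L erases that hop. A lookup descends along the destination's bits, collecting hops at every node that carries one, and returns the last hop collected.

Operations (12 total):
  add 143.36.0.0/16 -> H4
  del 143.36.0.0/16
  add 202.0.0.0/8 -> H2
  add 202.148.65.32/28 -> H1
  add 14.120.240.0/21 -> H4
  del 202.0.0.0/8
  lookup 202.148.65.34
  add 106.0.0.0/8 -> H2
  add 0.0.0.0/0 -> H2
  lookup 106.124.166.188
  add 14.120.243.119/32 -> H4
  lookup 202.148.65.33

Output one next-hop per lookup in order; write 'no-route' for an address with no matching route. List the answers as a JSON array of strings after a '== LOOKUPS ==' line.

Process each operation:
  + 143.36.0.0/16 (H4) depth=16
  del 143.36.0.0/16 (clear depth 16)
  + 202.0.0.0/8 (H2) depth=8
  + 202.148.65.32/28 (H1) depth=28
  + 14.120.240.0/21 (H4) depth=21
  del 202.0.0.0/8 (clear depth 8)
  Q 202.148.65.34: descend 1100101010010100010000010010 ; hops seen [H1] ; pick H1
  + 106.0.0.0/8 (H2) depth=8
  + 0.0.0.0/0 (H2) depth=0
  Q 106.124.166.188: descend 01101010 ; hops seen [H2,H2] ; pick H2
  + 14.120.243.119/32 (H4) depth=32
  Q 202.148.65.33: descend 1100101010010100010000010010 ; hops seen [H2,H1] ; pick H1

== LOOKUPS ==
["H1","H2","H1"]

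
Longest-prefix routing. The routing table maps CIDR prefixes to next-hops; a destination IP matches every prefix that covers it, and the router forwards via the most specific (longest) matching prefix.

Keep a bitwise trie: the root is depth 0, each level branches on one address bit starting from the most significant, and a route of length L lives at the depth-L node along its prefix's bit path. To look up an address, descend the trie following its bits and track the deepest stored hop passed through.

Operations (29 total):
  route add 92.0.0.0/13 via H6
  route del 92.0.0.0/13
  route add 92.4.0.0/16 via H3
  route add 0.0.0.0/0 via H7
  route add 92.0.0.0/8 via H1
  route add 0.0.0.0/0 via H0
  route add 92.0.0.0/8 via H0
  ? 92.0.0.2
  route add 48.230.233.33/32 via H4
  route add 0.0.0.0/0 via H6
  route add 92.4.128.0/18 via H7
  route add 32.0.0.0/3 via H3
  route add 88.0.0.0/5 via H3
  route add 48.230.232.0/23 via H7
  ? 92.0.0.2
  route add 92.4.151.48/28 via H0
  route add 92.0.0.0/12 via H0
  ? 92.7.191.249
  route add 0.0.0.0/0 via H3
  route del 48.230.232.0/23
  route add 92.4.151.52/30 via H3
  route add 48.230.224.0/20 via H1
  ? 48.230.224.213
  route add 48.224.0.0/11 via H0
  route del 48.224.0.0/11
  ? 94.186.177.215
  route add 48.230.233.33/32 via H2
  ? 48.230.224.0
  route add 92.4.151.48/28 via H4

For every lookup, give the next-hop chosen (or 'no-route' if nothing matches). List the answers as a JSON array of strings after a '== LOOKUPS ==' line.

Process each operation:
  add 92.0.0.0/13 -> H6 at depth 13
  del 92.0.0.0/13 (clear depth 13)
  add 92.4.0.0/16 -> H3 at depth 16
  add 0.0.0.0/0 -> H7 at depth 0
  add 92.0.0.0/8 -> H1 at depth 8
  add 0.0.0.0/0 -> H0 at depth 0
  add 92.0.0.0/8 -> H0 at depth 8
  Q 92.0.0.2: descend 0101110000000 ; hops seen [H0,H0] ; pick H0
  add 48.230.233.33/32 -> H4 at depth 32
  add 0.0.0.0/0 -> H6 at depth 0
  add 92.4.128.0/18 -> H7 at depth 18
  add 32.0.0.0/3 -> H3 at depth 3
  add 88.0.0.0/5 -> H3 at depth 5
  add 48.230.232.0/23 -> H7 at depth 23
  Q 92.0.0.2: descend 0101110000000 ; hops seen [H6,H3,H0] ; pick H0
  add 92.4.151.48/28 -> H0 at depth 28
  add 92.0.0.0/12 -> H0 at depth 12
  Q 92.7.191.249: descend 01011100000001 ; hops seen [H6,H3,H0,H0] ; pick H0
  add 0.0.0.0/0 -> H3 at depth 0
  del 48.230.232.0/23 (clear depth 23)
  add 92.4.151.52/30 -> H3 at depth 30
  add 48.230.224.0/20 -> H1 at depth 20
  Q 48.230.224.213: descend 00110000111001101110 ; hops seen [H3,H3,H1] ; pick H1
  add 48.224.0.0/11 -> H0 at depth 11
  del 48.224.0.0/11 (clear depth 11)
  Q 94.186.177.215: descend 010111 ; hops seen [H3,H3] ; pick H3
  add 48.230.233.33/32 -> H2 at depth 32
  Q 48.230.224.0: descend 00110000111001101110 ; hops seen [H3,H3,H1] ; pick H1
  add 92.4.151.48/28 -> H4 at depth 28

== LOOKUPS ==
["H0","H0","H0","H1","H3","H1"]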